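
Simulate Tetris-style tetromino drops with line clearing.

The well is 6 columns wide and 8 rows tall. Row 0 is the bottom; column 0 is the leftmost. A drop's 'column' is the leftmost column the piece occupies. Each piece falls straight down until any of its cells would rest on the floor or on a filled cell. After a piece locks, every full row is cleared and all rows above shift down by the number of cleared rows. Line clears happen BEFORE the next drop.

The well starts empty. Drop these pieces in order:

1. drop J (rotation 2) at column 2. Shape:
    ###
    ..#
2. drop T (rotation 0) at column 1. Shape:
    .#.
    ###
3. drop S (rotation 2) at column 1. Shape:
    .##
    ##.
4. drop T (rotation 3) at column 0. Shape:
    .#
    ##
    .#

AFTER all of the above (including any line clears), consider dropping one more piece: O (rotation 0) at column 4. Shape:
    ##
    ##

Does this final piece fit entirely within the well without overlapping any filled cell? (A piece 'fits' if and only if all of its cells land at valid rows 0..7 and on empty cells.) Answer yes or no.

Drop 1: J rot2 at col 2 lands with bottom-row=0; cleared 0 line(s) (total 0); column heights now [0 0 2 2 2 0], max=2
Drop 2: T rot0 at col 1 lands with bottom-row=2; cleared 0 line(s) (total 0); column heights now [0 3 4 3 2 0], max=4
Drop 3: S rot2 at col 1 lands with bottom-row=4; cleared 0 line(s) (total 0); column heights now [0 5 6 6 2 0], max=6
Drop 4: T rot3 at col 0 lands with bottom-row=5; cleared 0 line(s) (total 0); column heights now [7 8 6 6 2 0], max=8
Test piece O rot0 at col 4 (width 2): heights before test = [7 8 6 6 2 0]; fits = True

Answer: yes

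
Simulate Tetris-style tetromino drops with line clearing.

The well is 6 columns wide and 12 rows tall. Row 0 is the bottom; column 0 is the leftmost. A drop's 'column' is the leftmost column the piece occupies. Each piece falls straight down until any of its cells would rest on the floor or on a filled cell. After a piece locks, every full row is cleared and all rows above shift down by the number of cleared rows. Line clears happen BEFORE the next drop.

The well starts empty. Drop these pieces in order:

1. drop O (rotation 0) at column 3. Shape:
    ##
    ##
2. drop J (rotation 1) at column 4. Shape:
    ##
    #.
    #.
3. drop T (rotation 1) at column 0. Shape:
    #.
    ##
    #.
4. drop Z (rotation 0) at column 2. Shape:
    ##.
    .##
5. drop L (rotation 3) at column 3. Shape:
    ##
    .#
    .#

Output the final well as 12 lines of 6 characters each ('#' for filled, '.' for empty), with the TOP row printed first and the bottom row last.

Answer: ......
......
......
...##.
....#.
..###.
...##.
....##
....#.
#...#.
##.##.
#..##.

Derivation:
Drop 1: O rot0 at col 3 lands with bottom-row=0; cleared 0 line(s) (total 0); column heights now [0 0 0 2 2 0], max=2
Drop 2: J rot1 at col 4 lands with bottom-row=2; cleared 0 line(s) (total 0); column heights now [0 0 0 2 5 5], max=5
Drop 3: T rot1 at col 0 lands with bottom-row=0; cleared 0 line(s) (total 0); column heights now [3 2 0 2 5 5], max=5
Drop 4: Z rot0 at col 2 lands with bottom-row=5; cleared 0 line(s) (total 0); column heights now [3 2 7 7 6 5], max=7
Drop 5: L rot3 at col 3 lands with bottom-row=6; cleared 0 line(s) (total 0); column heights now [3 2 7 9 9 5], max=9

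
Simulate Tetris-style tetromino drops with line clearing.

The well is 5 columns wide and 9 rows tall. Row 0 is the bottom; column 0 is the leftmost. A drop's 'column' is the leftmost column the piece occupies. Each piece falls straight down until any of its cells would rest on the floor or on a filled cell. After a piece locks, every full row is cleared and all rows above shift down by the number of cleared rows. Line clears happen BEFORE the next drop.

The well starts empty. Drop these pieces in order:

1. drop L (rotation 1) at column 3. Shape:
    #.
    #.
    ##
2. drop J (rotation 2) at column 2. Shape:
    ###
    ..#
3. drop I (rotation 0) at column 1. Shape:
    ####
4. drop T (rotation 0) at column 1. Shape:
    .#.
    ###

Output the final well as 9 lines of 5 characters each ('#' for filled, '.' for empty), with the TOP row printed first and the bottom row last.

Answer: .....
.....
..#..
.###.
.####
..###
...##
...#.
...##

Derivation:
Drop 1: L rot1 at col 3 lands with bottom-row=0; cleared 0 line(s) (total 0); column heights now [0 0 0 3 1], max=3
Drop 2: J rot2 at col 2 lands with bottom-row=2; cleared 0 line(s) (total 0); column heights now [0 0 4 4 4], max=4
Drop 3: I rot0 at col 1 lands with bottom-row=4; cleared 0 line(s) (total 0); column heights now [0 5 5 5 5], max=5
Drop 4: T rot0 at col 1 lands with bottom-row=5; cleared 0 line(s) (total 0); column heights now [0 6 7 6 5], max=7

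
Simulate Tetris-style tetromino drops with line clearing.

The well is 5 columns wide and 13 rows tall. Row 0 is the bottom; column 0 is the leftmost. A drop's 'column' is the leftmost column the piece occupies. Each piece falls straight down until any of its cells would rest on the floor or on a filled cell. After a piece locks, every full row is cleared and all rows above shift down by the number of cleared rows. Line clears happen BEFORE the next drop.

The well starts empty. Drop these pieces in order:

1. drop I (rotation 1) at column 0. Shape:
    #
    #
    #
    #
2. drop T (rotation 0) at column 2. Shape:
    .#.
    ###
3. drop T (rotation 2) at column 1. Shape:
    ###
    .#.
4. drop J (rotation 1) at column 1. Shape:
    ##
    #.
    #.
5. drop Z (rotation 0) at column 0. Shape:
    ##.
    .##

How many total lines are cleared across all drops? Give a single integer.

Answer: 0

Derivation:
Drop 1: I rot1 at col 0 lands with bottom-row=0; cleared 0 line(s) (total 0); column heights now [4 0 0 0 0], max=4
Drop 2: T rot0 at col 2 lands with bottom-row=0; cleared 0 line(s) (total 0); column heights now [4 0 1 2 1], max=4
Drop 3: T rot2 at col 1 lands with bottom-row=1; cleared 0 line(s) (total 0); column heights now [4 3 3 3 1], max=4
Drop 4: J rot1 at col 1 lands with bottom-row=3; cleared 0 line(s) (total 0); column heights now [4 6 6 3 1], max=6
Drop 5: Z rot0 at col 0 lands with bottom-row=6; cleared 0 line(s) (total 0); column heights now [8 8 7 3 1], max=8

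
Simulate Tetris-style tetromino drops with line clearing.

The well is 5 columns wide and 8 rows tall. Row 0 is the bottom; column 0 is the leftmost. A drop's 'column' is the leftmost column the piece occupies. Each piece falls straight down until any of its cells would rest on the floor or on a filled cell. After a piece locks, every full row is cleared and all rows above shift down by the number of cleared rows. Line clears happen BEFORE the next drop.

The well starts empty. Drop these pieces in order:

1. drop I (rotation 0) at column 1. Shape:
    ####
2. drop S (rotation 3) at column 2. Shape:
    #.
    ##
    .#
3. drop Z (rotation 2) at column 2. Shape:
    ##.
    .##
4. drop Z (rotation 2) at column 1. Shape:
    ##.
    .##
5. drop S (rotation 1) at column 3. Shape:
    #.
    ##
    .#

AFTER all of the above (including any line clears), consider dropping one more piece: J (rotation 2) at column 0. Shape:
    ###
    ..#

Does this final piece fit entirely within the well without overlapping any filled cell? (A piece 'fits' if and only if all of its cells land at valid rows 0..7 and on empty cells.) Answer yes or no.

Drop 1: I rot0 at col 1 lands with bottom-row=0; cleared 0 line(s) (total 0); column heights now [0 1 1 1 1], max=1
Drop 2: S rot3 at col 2 lands with bottom-row=1; cleared 0 line(s) (total 0); column heights now [0 1 4 3 1], max=4
Drop 3: Z rot2 at col 2 lands with bottom-row=3; cleared 0 line(s) (total 0); column heights now [0 1 5 5 4], max=5
Drop 4: Z rot2 at col 1 lands with bottom-row=5; cleared 0 line(s) (total 0); column heights now [0 7 7 6 4], max=7
Drop 5: S rot1 at col 3 lands with bottom-row=5; cleared 0 line(s) (total 0); column heights now [0 7 7 8 7], max=8
Test piece J rot2 at col 0 (width 3): heights before test = [0 7 7 8 7]; fits = False

Answer: no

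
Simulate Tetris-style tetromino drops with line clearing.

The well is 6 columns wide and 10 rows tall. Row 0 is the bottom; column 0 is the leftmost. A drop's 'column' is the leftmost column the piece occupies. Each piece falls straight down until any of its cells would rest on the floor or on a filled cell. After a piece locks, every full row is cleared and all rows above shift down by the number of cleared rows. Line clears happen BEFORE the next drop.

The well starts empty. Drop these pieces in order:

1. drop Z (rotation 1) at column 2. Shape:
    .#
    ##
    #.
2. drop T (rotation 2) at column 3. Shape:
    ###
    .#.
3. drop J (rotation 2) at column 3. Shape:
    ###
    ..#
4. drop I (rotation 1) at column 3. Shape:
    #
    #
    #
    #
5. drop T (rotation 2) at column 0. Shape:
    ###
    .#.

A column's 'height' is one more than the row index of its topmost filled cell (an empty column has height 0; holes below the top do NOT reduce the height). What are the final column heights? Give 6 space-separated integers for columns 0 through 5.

Answer: 3 3 3 10 6 6

Derivation:
Drop 1: Z rot1 at col 2 lands with bottom-row=0; cleared 0 line(s) (total 0); column heights now [0 0 2 3 0 0], max=3
Drop 2: T rot2 at col 3 lands with bottom-row=2; cleared 0 line(s) (total 0); column heights now [0 0 2 4 4 4], max=4
Drop 3: J rot2 at col 3 lands with bottom-row=4; cleared 0 line(s) (total 0); column heights now [0 0 2 6 6 6], max=6
Drop 4: I rot1 at col 3 lands with bottom-row=6; cleared 0 line(s) (total 0); column heights now [0 0 2 10 6 6], max=10
Drop 5: T rot2 at col 0 lands with bottom-row=1; cleared 0 line(s) (total 0); column heights now [3 3 3 10 6 6], max=10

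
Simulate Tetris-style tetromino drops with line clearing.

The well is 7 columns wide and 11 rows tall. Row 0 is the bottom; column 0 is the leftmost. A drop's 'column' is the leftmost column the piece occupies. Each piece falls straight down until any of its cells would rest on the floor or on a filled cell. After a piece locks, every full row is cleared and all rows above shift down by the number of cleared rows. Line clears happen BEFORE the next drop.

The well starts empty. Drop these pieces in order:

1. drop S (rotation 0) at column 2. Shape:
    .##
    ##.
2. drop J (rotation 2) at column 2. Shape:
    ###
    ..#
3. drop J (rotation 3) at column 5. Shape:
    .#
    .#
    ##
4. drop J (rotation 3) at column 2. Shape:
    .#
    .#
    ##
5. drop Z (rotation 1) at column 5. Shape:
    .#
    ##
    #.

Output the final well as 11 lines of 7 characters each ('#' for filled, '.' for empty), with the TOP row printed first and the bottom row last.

Answer: .......
.......
.......
.......
...#...
...#...
..##..#
..#####
....###
...##.#
..##.##

Derivation:
Drop 1: S rot0 at col 2 lands with bottom-row=0; cleared 0 line(s) (total 0); column heights now [0 0 1 2 2 0 0], max=2
Drop 2: J rot2 at col 2 lands with bottom-row=2; cleared 0 line(s) (total 0); column heights now [0 0 4 4 4 0 0], max=4
Drop 3: J rot3 at col 5 lands with bottom-row=0; cleared 0 line(s) (total 0); column heights now [0 0 4 4 4 1 3], max=4
Drop 4: J rot3 at col 2 lands with bottom-row=4; cleared 0 line(s) (total 0); column heights now [0 0 5 7 4 1 3], max=7
Drop 5: Z rot1 at col 5 lands with bottom-row=2; cleared 0 line(s) (total 0); column heights now [0 0 5 7 4 4 5], max=7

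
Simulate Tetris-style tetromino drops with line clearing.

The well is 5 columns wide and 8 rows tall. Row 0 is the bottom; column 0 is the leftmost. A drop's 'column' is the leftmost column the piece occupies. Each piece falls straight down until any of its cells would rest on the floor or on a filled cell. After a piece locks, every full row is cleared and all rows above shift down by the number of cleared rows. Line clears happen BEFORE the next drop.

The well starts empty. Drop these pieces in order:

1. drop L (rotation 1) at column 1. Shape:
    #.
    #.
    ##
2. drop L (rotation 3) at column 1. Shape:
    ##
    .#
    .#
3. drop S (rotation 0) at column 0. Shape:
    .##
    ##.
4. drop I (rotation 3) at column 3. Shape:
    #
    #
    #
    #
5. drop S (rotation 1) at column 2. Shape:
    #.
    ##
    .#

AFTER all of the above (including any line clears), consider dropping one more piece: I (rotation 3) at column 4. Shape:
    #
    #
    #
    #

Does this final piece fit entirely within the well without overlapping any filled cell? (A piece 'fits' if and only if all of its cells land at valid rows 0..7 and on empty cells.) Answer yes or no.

Answer: yes

Derivation:
Drop 1: L rot1 at col 1 lands with bottom-row=0; cleared 0 line(s) (total 0); column heights now [0 3 1 0 0], max=3
Drop 2: L rot3 at col 1 lands with bottom-row=1; cleared 0 line(s) (total 0); column heights now [0 4 4 0 0], max=4
Drop 3: S rot0 at col 0 lands with bottom-row=4; cleared 0 line(s) (total 0); column heights now [5 6 6 0 0], max=6
Drop 4: I rot3 at col 3 lands with bottom-row=0; cleared 0 line(s) (total 0); column heights now [5 6 6 4 0], max=6
Drop 5: S rot1 at col 2 lands with bottom-row=5; cleared 0 line(s) (total 0); column heights now [5 6 8 7 0], max=8
Test piece I rot3 at col 4 (width 1): heights before test = [5 6 8 7 0]; fits = True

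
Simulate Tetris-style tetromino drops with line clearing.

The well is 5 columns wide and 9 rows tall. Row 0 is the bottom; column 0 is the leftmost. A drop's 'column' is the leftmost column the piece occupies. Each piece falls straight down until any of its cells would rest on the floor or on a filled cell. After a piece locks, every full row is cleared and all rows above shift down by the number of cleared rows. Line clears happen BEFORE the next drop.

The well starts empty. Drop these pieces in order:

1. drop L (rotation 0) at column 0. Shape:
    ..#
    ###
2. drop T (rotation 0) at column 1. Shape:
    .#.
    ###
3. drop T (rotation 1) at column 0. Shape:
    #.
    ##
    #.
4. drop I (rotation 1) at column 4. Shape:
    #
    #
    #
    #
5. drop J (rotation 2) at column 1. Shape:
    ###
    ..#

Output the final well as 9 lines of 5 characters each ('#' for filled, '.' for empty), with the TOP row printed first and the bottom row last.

Answer: .....
.....
.....
.....
.....
.....
####.
..#.#
###.#

Derivation:
Drop 1: L rot0 at col 0 lands with bottom-row=0; cleared 0 line(s) (total 0); column heights now [1 1 2 0 0], max=2
Drop 2: T rot0 at col 1 lands with bottom-row=2; cleared 0 line(s) (total 0); column heights now [1 3 4 3 0], max=4
Drop 3: T rot1 at col 0 lands with bottom-row=2; cleared 0 line(s) (total 0); column heights now [5 4 4 3 0], max=5
Drop 4: I rot1 at col 4 lands with bottom-row=0; cleared 1 line(s) (total 1); column heights now [4 3 3 0 3], max=4
Drop 5: J rot2 at col 1 lands with bottom-row=2; cleared 1 line(s) (total 2); column heights now [3 3 3 3 2], max=3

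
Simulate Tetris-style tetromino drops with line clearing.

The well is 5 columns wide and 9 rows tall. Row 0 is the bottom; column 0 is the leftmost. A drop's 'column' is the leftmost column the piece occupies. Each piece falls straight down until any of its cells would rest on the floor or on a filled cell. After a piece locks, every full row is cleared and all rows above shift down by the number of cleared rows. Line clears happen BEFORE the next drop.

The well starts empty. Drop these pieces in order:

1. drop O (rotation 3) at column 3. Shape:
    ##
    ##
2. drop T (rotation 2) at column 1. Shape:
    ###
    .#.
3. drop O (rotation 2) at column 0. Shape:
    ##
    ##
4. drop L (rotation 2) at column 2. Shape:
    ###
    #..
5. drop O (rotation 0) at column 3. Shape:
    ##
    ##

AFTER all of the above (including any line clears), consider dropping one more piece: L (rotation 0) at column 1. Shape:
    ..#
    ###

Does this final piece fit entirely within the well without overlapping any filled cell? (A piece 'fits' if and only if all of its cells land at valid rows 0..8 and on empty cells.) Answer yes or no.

Answer: yes

Derivation:
Drop 1: O rot3 at col 3 lands with bottom-row=0; cleared 0 line(s) (total 0); column heights now [0 0 0 2 2], max=2
Drop 2: T rot2 at col 1 lands with bottom-row=1; cleared 0 line(s) (total 0); column heights now [0 3 3 3 2], max=3
Drop 3: O rot2 at col 0 lands with bottom-row=3; cleared 0 line(s) (total 0); column heights now [5 5 3 3 2], max=5
Drop 4: L rot2 at col 2 lands with bottom-row=3; cleared 1 line(s) (total 1); column heights now [4 4 4 3 2], max=4
Drop 5: O rot0 at col 3 lands with bottom-row=3; cleared 1 line(s) (total 2); column heights now [0 3 3 4 4], max=4
Test piece L rot0 at col 1 (width 3): heights before test = [0 3 3 4 4]; fits = True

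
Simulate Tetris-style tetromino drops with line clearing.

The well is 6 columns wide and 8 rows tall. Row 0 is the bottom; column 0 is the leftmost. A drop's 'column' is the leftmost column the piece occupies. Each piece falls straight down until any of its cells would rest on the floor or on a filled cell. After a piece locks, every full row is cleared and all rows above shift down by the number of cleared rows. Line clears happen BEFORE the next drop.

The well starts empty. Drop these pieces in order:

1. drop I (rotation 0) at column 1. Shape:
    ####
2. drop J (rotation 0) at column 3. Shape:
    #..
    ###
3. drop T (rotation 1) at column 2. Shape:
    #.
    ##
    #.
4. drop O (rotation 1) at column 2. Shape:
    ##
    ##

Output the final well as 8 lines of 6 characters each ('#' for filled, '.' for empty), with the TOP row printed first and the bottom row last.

Drop 1: I rot0 at col 1 lands with bottom-row=0; cleared 0 line(s) (total 0); column heights now [0 1 1 1 1 0], max=1
Drop 2: J rot0 at col 3 lands with bottom-row=1; cleared 0 line(s) (total 0); column heights now [0 1 1 3 2 2], max=3
Drop 3: T rot1 at col 2 lands with bottom-row=2; cleared 0 line(s) (total 0); column heights now [0 1 5 4 2 2], max=5
Drop 4: O rot1 at col 2 lands with bottom-row=5; cleared 0 line(s) (total 0); column heights now [0 1 7 7 2 2], max=7

Answer: ......
..##..
..##..
..#...
..##..
..##..
...###
.####.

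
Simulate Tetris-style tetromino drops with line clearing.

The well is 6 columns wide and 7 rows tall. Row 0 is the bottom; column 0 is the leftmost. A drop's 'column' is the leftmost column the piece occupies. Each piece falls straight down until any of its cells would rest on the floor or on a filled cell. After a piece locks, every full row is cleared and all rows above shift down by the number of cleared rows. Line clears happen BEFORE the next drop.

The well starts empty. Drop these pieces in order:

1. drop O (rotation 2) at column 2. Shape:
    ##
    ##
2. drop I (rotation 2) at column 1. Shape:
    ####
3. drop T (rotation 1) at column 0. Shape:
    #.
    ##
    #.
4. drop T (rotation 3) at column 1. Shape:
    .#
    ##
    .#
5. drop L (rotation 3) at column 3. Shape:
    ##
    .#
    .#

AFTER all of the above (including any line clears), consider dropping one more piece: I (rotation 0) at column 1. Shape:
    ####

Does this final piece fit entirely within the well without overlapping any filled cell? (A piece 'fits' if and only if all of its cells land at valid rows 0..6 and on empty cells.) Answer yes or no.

Drop 1: O rot2 at col 2 lands with bottom-row=0; cleared 0 line(s) (total 0); column heights now [0 0 2 2 0 0], max=2
Drop 2: I rot2 at col 1 lands with bottom-row=2; cleared 0 line(s) (total 0); column heights now [0 3 3 3 3 0], max=3
Drop 3: T rot1 at col 0 lands with bottom-row=2; cleared 0 line(s) (total 0); column heights now [5 4 3 3 3 0], max=5
Drop 4: T rot3 at col 1 lands with bottom-row=3; cleared 0 line(s) (total 0); column heights now [5 5 6 3 3 0], max=6
Drop 5: L rot3 at col 3 lands with bottom-row=3; cleared 0 line(s) (total 0); column heights now [5 5 6 6 6 0], max=6
Test piece I rot0 at col 1 (width 4): heights before test = [5 5 6 6 6 0]; fits = True

Answer: yes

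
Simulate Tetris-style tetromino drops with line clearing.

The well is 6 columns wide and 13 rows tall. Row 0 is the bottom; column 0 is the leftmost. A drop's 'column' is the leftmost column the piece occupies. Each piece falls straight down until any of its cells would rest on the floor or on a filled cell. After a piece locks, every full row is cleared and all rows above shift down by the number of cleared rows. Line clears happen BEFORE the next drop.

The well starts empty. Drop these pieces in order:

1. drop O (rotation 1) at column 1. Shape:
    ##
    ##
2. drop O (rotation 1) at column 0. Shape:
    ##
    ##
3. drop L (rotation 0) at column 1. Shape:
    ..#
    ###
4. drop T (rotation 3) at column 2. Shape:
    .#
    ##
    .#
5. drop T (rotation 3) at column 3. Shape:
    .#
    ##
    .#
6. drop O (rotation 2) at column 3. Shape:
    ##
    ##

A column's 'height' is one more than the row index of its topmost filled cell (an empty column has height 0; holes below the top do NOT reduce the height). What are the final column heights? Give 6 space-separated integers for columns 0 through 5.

Answer: 4 5 8 13 13 0

Derivation:
Drop 1: O rot1 at col 1 lands with bottom-row=0; cleared 0 line(s) (total 0); column heights now [0 2 2 0 0 0], max=2
Drop 2: O rot1 at col 0 lands with bottom-row=2; cleared 0 line(s) (total 0); column heights now [4 4 2 0 0 0], max=4
Drop 3: L rot0 at col 1 lands with bottom-row=4; cleared 0 line(s) (total 0); column heights now [4 5 5 6 0 0], max=6
Drop 4: T rot3 at col 2 lands with bottom-row=6; cleared 0 line(s) (total 0); column heights now [4 5 8 9 0 0], max=9
Drop 5: T rot3 at col 3 lands with bottom-row=8; cleared 0 line(s) (total 0); column heights now [4 5 8 10 11 0], max=11
Drop 6: O rot2 at col 3 lands with bottom-row=11; cleared 0 line(s) (total 0); column heights now [4 5 8 13 13 0], max=13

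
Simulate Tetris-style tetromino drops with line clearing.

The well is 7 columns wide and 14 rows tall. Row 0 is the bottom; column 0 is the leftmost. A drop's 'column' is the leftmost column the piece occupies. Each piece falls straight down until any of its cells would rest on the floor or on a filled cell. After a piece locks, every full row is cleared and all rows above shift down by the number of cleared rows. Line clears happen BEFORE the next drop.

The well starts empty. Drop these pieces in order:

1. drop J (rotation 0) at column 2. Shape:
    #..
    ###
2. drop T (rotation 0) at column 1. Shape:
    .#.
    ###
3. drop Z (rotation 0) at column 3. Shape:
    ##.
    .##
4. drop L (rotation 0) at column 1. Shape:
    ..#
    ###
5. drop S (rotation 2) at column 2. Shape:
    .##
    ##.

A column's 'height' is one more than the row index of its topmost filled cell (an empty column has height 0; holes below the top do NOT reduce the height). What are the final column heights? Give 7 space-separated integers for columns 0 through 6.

Drop 1: J rot0 at col 2 lands with bottom-row=0; cleared 0 line(s) (total 0); column heights now [0 0 2 1 1 0 0], max=2
Drop 2: T rot0 at col 1 lands with bottom-row=2; cleared 0 line(s) (total 0); column heights now [0 3 4 3 1 0 0], max=4
Drop 3: Z rot0 at col 3 lands with bottom-row=2; cleared 0 line(s) (total 0); column heights now [0 3 4 4 4 3 0], max=4
Drop 4: L rot0 at col 1 lands with bottom-row=4; cleared 0 line(s) (total 0); column heights now [0 5 5 6 4 3 0], max=6
Drop 5: S rot2 at col 2 lands with bottom-row=6; cleared 0 line(s) (total 0); column heights now [0 5 7 8 8 3 0], max=8

Answer: 0 5 7 8 8 3 0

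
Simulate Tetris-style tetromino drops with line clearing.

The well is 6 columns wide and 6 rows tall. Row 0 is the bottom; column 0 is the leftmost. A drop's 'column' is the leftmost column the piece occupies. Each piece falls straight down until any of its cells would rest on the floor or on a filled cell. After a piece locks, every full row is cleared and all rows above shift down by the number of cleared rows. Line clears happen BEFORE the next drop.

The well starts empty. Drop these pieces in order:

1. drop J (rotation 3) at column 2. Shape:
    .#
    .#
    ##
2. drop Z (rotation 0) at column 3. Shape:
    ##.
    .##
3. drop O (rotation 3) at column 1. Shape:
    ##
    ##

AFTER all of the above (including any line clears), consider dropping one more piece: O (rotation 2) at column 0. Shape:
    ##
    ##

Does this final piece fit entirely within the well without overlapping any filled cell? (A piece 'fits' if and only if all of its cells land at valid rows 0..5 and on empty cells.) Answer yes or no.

Drop 1: J rot3 at col 2 lands with bottom-row=0; cleared 0 line(s) (total 0); column heights now [0 0 1 3 0 0], max=3
Drop 2: Z rot0 at col 3 lands with bottom-row=2; cleared 0 line(s) (total 0); column heights now [0 0 1 4 4 3], max=4
Drop 3: O rot3 at col 1 lands with bottom-row=1; cleared 0 line(s) (total 0); column heights now [0 3 3 4 4 3], max=4
Test piece O rot2 at col 0 (width 2): heights before test = [0 3 3 4 4 3]; fits = True

Answer: yes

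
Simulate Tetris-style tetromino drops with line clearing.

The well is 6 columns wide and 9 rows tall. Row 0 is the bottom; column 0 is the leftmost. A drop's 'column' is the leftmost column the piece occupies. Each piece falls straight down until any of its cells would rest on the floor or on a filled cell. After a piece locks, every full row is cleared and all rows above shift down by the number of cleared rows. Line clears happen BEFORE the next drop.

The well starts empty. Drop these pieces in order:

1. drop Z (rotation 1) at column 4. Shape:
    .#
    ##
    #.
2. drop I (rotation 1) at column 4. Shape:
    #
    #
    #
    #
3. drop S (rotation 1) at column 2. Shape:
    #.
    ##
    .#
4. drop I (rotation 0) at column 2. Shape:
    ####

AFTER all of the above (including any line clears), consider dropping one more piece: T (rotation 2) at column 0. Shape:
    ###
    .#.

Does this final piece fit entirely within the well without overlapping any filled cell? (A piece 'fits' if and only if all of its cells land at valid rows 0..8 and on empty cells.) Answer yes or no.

Answer: yes

Derivation:
Drop 1: Z rot1 at col 4 lands with bottom-row=0; cleared 0 line(s) (total 0); column heights now [0 0 0 0 2 3], max=3
Drop 2: I rot1 at col 4 lands with bottom-row=2; cleared 0 line(s) (total 0); column heights now [0 0 0 0 6 3], max=6
Drop 3: S rot1 at col 2 lands with bottom-row=0; cleared 0 line(s) (total 0); column heights now [0 0 3 2 6 3], max=6
Drop 4: I rot0 at col 2 lands with bottom-row=6; cleared 0 line(s) (total 0); column heights now [0 0 7 7 7 7], max=7
Test piece T rot2 at col 0 (width 3): heights before test = [0 0 7 7 7 7]; fits = True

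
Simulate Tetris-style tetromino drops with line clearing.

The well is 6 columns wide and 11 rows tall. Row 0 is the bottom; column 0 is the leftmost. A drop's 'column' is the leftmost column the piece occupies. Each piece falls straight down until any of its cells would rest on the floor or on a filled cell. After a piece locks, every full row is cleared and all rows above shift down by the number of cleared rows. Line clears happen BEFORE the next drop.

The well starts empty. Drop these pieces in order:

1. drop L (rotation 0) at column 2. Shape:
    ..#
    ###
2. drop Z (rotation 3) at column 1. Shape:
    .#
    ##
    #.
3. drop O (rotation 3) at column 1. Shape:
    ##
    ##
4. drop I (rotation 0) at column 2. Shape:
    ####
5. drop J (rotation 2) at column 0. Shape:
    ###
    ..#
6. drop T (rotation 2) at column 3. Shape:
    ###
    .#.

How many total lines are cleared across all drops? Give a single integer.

Drop 1: L rot0 at col 2 lands with bottom-row=0; cleared 0 line(s) (total 0); column heights now [0 0 1 1 2 0], max=2
Drop 2: Z rot3 at col 1 lands with bottom-row=0; cleared 0 line(s) (total 0); column heights now [0 2 3 1 2 0], max=3
Drop 3: O rot3 at col 1 lands with bottom-row=3; cleared 0 line(s) (total 0); column heights now [0 5 5 1 2 0], max=5
Drop 4: I rot0 at col 2 lands with bottom-row=5; cleared 0 line(s) (total 0); column heights now [0 5 6 6 6 6], max=6
Drop 5: J rot2 at col 0 lands with bottom-row=6; cleared 0 line(s) (total 0); column heights now [8 8 8 6 6 6], max=8
Drop 6: T rot2 at col 3 lands with bottom-row=6; cleared 1 line(s) (total 1); column heights now [0 5 7 6 7 6], max=7

Answer: 1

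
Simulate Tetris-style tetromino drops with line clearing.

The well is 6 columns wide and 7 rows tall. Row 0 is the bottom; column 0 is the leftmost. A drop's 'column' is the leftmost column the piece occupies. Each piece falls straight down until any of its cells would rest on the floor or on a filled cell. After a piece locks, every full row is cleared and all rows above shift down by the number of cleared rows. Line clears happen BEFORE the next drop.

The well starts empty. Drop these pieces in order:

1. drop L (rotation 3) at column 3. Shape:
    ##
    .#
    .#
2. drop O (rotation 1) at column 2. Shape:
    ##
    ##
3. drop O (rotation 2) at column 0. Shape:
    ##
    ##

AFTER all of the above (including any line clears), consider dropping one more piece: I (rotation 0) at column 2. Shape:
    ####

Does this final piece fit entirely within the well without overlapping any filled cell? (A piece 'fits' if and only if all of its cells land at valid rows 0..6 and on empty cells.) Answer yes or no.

Answer: yes

Derivation:
Drop 1: L rot3 at col 3 lands with bottom-row=0; cleared 0 line(s) (total 0); column heights now [0 0 0 3 3 0], max=3
Drop 2: O rot1 at col 2 lands with bottom-row=3; cleared 0 line(s) (total 0); column heights now [0 0 5 5 3 0], max=5
Drop 3: O rot2 at col 0 lands with bottom-row=0; cleared 0 line(s) (total 0); column heights now [2 2 5 5 3 0], max=5
Test piece I rot0 at col 2 (width 4): heights before test = [2 2 5 5 3 0]; fits = True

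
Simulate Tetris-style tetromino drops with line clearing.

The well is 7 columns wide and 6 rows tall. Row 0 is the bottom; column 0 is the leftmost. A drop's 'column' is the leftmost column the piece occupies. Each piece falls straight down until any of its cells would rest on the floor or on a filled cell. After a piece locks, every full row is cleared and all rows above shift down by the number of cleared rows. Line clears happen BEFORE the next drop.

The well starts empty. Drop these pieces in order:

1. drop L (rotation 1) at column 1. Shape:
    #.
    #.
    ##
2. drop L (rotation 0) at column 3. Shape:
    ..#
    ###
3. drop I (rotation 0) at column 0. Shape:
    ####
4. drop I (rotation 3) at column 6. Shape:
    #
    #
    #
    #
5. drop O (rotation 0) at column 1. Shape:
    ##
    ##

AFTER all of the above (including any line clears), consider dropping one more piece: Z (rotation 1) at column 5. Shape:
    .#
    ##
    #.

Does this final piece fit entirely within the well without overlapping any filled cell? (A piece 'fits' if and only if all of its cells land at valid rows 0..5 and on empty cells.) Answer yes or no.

Drop 1: L rot1 at col 1 lands with bottom-row=0; cleared 0 line(s) (total 0); column heights now [0 3 1 0 0 0 0], max=3
Drop 2: L rot0 at col 3 lands with bottom-row=0; cleared 0 line(s) (total 0); column heights now [0 3 1 1 1 2 0], max=3
Drop 3: I rot0 at col 0 lands with bottom-row=3; cleared 0 line(s) (total 0); column heights now [4 4 4 4 1 2 0], max=4
Drop 4: I rot3 at col 6 lands with bottom-row=0; cleared 0 line(s) (total 0); column heights now [4 4 4 4 1 2 4], max=4
Drop 5: O rot0 at col 1 lands with bottom-row=4; cleared 0 line(s) (total 0); column heights now [4 6 6 4 1 2 4], max=6
Test piece Z rot1 at col 5 (width 2): heights before test = [4 6 6 4 1 2 4]; fits = True

Answer: yes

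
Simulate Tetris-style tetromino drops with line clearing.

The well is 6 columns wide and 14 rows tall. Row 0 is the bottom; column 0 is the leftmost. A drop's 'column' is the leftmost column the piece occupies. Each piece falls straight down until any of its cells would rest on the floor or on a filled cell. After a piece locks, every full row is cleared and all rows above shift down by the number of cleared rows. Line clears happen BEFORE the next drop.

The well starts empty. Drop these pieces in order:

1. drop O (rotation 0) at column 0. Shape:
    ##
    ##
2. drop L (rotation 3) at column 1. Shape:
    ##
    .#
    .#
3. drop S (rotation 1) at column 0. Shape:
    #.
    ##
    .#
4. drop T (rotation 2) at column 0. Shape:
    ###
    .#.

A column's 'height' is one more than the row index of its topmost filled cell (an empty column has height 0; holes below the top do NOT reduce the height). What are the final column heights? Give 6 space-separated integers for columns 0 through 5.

Drop 1: O rot0 at col 0 lands with bottom-row=0; cleared 0 line(s) (total 0); column heights now [2 2 0 0 0 0], max=2
Drop 2: L rot3 at col 1 lands with bottom-row=0; cleared 0 line(s) (total 0); column heights now [2 3 3 0 0 0], max=3
Drop 3: S rot1 at col 0 lands with bottom-row=3; cleared 0 line(s) (total 0); column heights now [6 5 3 0 0 0], max=6
Drop 4: T rot2 at col 0 lands with bottom-row=5; cleared 0 line(s) (total 0); column heights now [7 7 7 0 0 0], max=7

Answer: 7 7 7 0 0 0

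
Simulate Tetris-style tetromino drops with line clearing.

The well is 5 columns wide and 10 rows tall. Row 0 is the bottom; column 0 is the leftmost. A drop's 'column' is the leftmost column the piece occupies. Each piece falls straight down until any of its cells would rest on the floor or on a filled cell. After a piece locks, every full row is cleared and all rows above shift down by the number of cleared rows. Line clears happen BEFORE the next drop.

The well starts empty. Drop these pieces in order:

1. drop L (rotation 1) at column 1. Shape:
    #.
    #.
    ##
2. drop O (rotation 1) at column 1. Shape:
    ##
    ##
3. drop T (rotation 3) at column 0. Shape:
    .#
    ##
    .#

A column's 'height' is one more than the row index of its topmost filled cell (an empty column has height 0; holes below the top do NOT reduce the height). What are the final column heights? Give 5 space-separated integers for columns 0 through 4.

Answer: 7 8 5 0 0

Derivation:
Drop 1: L rot1 at col 1 lands with bottom-row=0; cleared 0 line(s) (total 0); column heights now [0 3 1 0 0], max=3
Drop 2: O rot1 at col 1 lands with bottom-row=3; cleared 0 line(s) (total 0); column heights now [0 5 5 0 0], max=5
Drop 3: T rot3 at col 0 lands with bottom-row=5; cleared 0 line(s) (total 0); column heights now [7 8 5 0 0], max=8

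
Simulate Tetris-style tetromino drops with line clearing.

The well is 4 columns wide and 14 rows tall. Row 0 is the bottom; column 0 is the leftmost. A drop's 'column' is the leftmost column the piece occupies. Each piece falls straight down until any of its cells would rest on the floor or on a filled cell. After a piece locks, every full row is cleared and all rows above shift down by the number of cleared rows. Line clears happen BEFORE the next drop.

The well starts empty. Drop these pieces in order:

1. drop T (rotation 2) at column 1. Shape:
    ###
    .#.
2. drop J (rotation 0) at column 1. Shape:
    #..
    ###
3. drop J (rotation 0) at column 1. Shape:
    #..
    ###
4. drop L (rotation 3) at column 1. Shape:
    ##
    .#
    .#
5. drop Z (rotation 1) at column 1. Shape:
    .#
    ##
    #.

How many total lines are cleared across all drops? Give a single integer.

Drop 1: T rot2 at col 1 lands with bottom-row=0; cleared 0 line(s) (total 0); column heights now [0 2 2 2], max=2
Drop 2: J rot0 at col 1 lands with bottom-row=2; cleared 0 line(s) (total 0); column heights now [0 4 3 3], max=4
Drop 3: J rot0 at col 1 lands with bottom-row=4; cleared 0 line(s) (total 0); column heights now [0 6 5 5], max=6
Drop 4: L rot3 at col 1 lands with bottom-row=5; cleared 0 line(s) (total 0); column heights now [0 8 8 5], max=8
Drop 5: Z rot1 at col 1 lands with bottom-row=8; cleared 0 line(s) (total 0); column heights now [0 10 11 5], max=11

Answer: 0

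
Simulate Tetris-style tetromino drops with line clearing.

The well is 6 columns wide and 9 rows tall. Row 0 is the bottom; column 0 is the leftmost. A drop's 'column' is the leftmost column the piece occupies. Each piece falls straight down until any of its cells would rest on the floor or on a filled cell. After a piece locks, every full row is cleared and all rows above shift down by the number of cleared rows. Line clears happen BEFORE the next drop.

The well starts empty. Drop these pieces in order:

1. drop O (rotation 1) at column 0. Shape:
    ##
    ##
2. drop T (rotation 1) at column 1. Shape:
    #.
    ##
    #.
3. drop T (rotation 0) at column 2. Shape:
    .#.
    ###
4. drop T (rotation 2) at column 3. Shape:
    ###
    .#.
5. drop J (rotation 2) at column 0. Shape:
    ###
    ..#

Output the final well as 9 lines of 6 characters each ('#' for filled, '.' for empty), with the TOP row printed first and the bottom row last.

Drop 1: O rot1 at col 0 lands with bottom-row=0; cleared 0 line(s) (total 0); column heights now [2 2 0 0 0 0], max=2
Drop 2: T rot1 at col 1 lands with bottom-row=2; cleared 0 line(s) (total 0); column heights now [2 5 4 0 0 0], max=5
Drop 3: T rot0 at col 2 lands with bottom-row=4; cleared 0 line(s) (total 0); column heights now [2 5 5 6 5 0], max=6
Drop 4: T rot2 at col 3 lands with bottom-row=5; cleared 0 line(s) (total 0); column heights now [2 5 5 7 7 7], max=7
Drop 5: J rot2 at col 0 lands with bottom-row=5; cleared 1 line(s) (total 1); column heights now [2 5 6 6 6 0], max=6

Answer: ......
......
......
..###.
.####.
.##...
.#....
##....
##....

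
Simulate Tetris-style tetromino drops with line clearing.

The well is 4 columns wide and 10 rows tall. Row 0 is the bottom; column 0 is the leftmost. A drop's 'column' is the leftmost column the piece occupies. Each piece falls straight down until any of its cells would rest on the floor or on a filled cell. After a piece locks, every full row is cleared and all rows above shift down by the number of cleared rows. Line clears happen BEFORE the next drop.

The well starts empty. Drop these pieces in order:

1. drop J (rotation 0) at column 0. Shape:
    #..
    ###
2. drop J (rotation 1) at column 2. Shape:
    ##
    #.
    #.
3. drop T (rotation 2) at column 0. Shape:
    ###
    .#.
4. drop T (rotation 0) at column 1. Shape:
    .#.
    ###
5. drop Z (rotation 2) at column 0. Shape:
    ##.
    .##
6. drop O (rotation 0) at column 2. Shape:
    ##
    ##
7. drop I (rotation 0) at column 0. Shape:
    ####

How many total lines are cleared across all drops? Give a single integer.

Drop 1: J rot0 at col 0 lands with bottom-row=0; cleared 0 line(s) (total 0); column heights now [2 1 1 0], max=2
Drop 2: J rot1 at col 2 lands with bottom-row=1; cleared 0 line(s) (total 0); column heights now [2 1 4 4], max=4
Drop 3: T rot2 at col 0 lands with bottom-row=3; cleared 0 line(s) (total 0); column heights now [5 5 5 4], max=5
Drop 4: T rot0 at col 1 lands with bottom-row=5; cleared 0 line(s) (total 0); column heights now [5 6 7 6], max=7
Drop 5: Z rot2 at col 0 lands with bottom-row=7; cleared 0 line(s) (total 0); column heights now [9 9 8 6], max=9
Drop 6: O rot0 at col 2 lands with bottom-row=8; cleared 1 line(s) (total 1); column heights now [5 8 9 9], max=9
Drop 7: I rot0 at col 0 lands with bottom-row=9; cleared 1 line(s) (total 2); column heights now [5 8 9 9], max=9

Answer: 2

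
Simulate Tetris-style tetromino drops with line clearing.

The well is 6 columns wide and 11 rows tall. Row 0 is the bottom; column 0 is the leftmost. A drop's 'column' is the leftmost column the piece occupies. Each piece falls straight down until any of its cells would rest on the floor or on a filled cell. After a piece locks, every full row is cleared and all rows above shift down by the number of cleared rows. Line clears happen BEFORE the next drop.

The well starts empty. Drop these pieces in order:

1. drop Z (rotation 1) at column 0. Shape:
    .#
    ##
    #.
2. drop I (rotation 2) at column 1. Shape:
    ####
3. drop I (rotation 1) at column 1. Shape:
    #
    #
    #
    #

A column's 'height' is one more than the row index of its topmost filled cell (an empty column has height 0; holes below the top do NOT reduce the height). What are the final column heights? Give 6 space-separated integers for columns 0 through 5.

Drop 1: Z rot1 at col 0 lands with bottom-row=0; cleared 0 line(s) (total 0); column heights now [2 3 0 0 0 0], max=3
Drop 2: I rot2 at col 1 lands with bottom-row=3; cleared 0 line(s) (total 0); column heights now [2 4 4 4 4 0], max=4
Drop 3: I rot1 at col 1 lands with bottom-row=4; cleared 0 line(s) (total 0); column heights now [2 8 4 4 4 0], max=8

Answer: 2 8 4 4 4 0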